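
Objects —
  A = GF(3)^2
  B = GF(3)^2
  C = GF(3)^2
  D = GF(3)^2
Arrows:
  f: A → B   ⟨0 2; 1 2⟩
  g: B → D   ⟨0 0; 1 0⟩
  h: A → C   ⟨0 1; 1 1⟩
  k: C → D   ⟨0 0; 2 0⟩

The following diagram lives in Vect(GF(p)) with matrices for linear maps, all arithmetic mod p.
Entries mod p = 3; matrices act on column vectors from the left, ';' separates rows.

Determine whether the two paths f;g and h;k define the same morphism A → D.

1) trace f;g:
  e0=⟨1,0⟩ f→⟨0,1⟩ g→⟨0,0⟩
  e1=⟨0,1⟩ f→⟨2,2⟩ g→⟨0,2⟩
  ⟦path⟧₁ = ⟨0 0; 0 2⟩
2) trace h;k:
  e0=⟨1,0⟩ h→⟨0,1⟩ k→⟨0,0⟩
  e1=⟨0,1⟩ h→⟨1,1⟩ k→⟨0,2⟩
  ⟦path⟧₂ = ⟨0 0; 0 2⟩
Equal? equal; square commutes

Answer: COMMUTES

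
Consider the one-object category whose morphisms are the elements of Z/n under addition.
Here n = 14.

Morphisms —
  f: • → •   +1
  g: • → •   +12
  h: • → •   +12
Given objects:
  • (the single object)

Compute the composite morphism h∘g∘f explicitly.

Answer: +11

Work:
  0 +1≡1 +12≡13 +12≡11  (mod 14)
composite: +11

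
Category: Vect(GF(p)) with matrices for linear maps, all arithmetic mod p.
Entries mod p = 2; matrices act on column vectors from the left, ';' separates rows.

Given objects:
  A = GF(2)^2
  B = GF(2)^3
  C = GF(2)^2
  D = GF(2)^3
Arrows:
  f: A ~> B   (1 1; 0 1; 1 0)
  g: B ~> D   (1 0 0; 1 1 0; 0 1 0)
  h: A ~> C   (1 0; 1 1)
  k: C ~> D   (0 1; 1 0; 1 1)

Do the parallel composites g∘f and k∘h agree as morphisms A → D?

Answer: COMMUTES

Work:
1) trace f;g:
  e0=[1,0] f~>[1,0,1] g~>[1,1,0]
  e1=[0,1] f~>[1,1,0] g~>[1,0,1]
  result₁ = (1 1; 1 0; 0 1)
2) trace h;k:
  e0=[1,0] h~>[1,1] k~>[1,1,0]
  e1=[0,1] h~>[0,1] k~>[1,0,1]
  result₂ = (1 1; 1 0; 0 1)
Equal? YES — commutes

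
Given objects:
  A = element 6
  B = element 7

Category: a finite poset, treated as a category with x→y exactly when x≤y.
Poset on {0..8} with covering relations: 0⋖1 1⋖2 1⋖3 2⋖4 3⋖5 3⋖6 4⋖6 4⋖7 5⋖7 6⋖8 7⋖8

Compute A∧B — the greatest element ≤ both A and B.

Common predecessors of 6,7: {0,1,2,3,4}
  maximal lower bounds 3 and 4 are incomparable: neither 3⊑4 nor 4⊑3
→ no greatest lower bound exists

Answer: NO MEET EXISTS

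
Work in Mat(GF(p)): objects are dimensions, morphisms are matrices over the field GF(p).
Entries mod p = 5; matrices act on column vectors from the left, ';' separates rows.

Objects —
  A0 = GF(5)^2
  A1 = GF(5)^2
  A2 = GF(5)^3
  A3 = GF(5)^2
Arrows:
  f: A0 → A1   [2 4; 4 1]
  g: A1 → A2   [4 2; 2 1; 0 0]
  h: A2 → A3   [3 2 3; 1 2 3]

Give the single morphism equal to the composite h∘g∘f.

  e0=(1,0) f→(2,4) g→(1,3,0) h→(4,2)
  e1=(0,1) f→(4,1) g→(3,4,0) h→(2,1)
result: [4 2; 2 1]

Answer: [4 2; 2 1]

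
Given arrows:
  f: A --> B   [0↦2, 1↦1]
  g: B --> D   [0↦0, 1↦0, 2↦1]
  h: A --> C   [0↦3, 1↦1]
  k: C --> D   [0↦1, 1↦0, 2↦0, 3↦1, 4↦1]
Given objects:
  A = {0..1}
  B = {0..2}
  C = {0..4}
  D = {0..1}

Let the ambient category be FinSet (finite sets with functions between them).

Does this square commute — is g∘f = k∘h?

Answer: COMMUTES

Work:
1) trace f;g:
  0 f-->2 g-->1
  1 f-->1 g-->0
  result₁ = [0↦1, 1↦0]
2) trace h;k:
  0 h-->3 k-->1
  1 h-->1 k-->0
  result₂ = [0↦1, 1↦0]
Equal? equal; square commutes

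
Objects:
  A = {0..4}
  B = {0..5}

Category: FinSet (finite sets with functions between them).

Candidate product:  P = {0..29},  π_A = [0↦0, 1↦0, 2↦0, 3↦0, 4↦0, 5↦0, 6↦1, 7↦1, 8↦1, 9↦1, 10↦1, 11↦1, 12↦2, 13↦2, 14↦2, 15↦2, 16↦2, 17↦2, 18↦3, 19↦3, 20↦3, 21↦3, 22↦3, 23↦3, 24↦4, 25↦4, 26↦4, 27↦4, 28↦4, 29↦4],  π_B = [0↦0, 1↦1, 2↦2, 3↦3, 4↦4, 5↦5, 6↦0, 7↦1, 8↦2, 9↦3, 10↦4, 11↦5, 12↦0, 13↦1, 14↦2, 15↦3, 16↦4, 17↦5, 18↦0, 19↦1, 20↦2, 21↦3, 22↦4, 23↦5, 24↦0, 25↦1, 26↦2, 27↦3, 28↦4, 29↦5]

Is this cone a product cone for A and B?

Answer: VALID PRODUCT

Trace:
|A|·|B| = 5·6 = 30;  |P| = 30
Check the pairing map k ↦ (π_A(k), π_B(k)):
  0 ↦ (0,0)
  1 ↦ (0,1)
  2 ↦ (0,2)
  3 ↦ (0,3)
  4 ↦ (0,4)
  5 ↦ (0,5)
  6 ↦ (1,0)
  7 ↦ (1,1)
  8 ↦ (1,2)
  9 ↦ (1,3)
  10 ↦ (1,4)
  11 ↦ (1,5)
  12 ↦ (2,0)
  13 ↦ (2,1)
  14 ↦ (2,2)
  15 ↦ (2,3)
  16 ↦ (2,4)
  17 ↦ (2,5)
  18 ↦ (3,0)
  19 ↦ (3,1)
  20 ↦ (3,2)
  21 ↦ (3,3)
  22 ↦ (3,4)
  23 ↦ (3,5)
  24 ↦ (4,0)
  25 ↦ (4,1)
  26 ↦ (4,2)
  27 ↦ (4,3)
  28 ↦ (4,4)
  29 ↦ (4,5)
distinct pairs in image: 30 / 30 needed
  → bijection onto A×B; projections well-typed.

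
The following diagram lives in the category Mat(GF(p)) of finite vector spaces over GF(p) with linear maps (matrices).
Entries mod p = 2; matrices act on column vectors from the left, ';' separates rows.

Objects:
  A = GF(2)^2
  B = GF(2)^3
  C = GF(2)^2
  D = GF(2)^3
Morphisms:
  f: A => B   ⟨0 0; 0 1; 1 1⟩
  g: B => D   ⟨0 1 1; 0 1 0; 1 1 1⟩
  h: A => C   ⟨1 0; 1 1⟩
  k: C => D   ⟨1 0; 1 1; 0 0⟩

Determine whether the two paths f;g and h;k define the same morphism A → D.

Answer: DOES NOT COMMUTE

Derivation:
1) trace f;g:
  e0=(1,0) f=>(0,0,1) g=>(1,0,1)
  e1=(0,1) f=>(0,1,1) g=>(0,1,0)
  result₁ = ⟨1 0; 0 1; 1 0⟩
2) trace h;k:
  e0=(1,0) h=>(1,1) k=>(1,0,0)
  e1=(0,1) h=>(0,1) k=>(0,1,0)
  result₂ = ⟨1 0; 0 1; 0 0⟩
Equal? distinct morphisms ✗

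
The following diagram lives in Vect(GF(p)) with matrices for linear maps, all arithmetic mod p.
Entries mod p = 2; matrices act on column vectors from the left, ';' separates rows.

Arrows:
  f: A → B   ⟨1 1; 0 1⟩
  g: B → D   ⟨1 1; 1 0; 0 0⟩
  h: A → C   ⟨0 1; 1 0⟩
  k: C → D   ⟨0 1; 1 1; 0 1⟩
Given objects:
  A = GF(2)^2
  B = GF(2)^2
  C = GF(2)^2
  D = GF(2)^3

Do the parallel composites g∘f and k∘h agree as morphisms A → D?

Answer: DOES NOT COMMUTE

Trace:
Path 1 = f;g:
  e0=⟨1,0⟩ f→⟨1,0⟩ g→⟨1,1,0⟩
  e1=⟨0,1⟩ f→⟨1,1⟩ g→⟨0,1,0⟩
  ⟦path⟧₁ = ⟨1 0; 1 1; 0 0⟩
Path 2 = h;k:
  e0=⟨1,0⟩ h→⟨0,1⟩ k→⟨1,1,1⟩
  e1=⟨0,1⟩ h→⟨1,0⟩ k→⟨0,1,0⟩
  ⟦path⟧₂ = ⟨1 0; 1 1; 1 0⟩
Equal? distinct morphisms ✗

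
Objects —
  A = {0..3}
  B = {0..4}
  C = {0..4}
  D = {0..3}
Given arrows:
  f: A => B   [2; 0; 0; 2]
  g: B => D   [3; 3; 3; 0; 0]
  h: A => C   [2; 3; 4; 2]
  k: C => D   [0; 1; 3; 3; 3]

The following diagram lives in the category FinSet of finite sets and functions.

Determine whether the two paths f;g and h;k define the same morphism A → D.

Answer: COMMUTES

Work:
1) trace f;g:
  0 f=>2 g=>3
  1 f=>0 g=>3
  2 f=>0 g=>3
  3 f=>2 g=>3
  result₁ = [3; 3; 3; 3]
2) trace h;k:
  0 h=>2 k=>3
  1 h=>3 k=>3
  2 h=>4 k=>3
  3 h=>2 k=>3
  result₂ = [3; 3; 3; 3]
Equal? same morphism ✓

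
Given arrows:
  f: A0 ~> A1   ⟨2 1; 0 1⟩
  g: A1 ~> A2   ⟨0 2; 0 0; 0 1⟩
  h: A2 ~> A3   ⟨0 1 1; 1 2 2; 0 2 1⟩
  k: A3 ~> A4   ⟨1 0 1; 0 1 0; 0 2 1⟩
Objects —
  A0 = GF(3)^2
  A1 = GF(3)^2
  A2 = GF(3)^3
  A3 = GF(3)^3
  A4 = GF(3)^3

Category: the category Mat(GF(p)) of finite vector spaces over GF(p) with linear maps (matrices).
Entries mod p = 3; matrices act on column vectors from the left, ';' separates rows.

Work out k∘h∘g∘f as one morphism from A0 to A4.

  e0=[1,0] f~>[2,0] g~>[0,0,0] h~>[0,0,0] k~>[0,0,0]
  e1=[0,1] f~>[1,1] g~>[2,0,1] h~>[1,1,1] k~>[2,1,0]
⟦path⟧: ⟨0 2; 0 1; 0 0⟩

Answer: ⟨0 2; 0 1; 0 0⟩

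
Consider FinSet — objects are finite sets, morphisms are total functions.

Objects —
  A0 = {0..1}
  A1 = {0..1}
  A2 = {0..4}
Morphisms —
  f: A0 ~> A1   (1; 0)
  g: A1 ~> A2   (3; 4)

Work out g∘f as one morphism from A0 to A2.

Answer: (4; 3)

Derivation:
  0 f~>1 g~>4
  1 f~>0 g~>3
composite: (4; 3)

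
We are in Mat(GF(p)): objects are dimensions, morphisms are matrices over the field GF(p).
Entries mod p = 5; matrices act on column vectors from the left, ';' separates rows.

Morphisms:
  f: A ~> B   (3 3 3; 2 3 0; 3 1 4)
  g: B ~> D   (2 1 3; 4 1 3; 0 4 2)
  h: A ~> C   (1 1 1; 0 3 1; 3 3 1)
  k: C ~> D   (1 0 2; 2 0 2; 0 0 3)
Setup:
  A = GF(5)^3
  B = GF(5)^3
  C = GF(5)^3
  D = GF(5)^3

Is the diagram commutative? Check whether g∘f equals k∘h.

1) trace f;g:
  e0=[1,0,0] f~>[3,2,3] g~>[2,3,4]
  e1=[0,1,0] f~>[3,3,1] g~>[2,3,4]
  e2=[0,0,1] f~>[3,0,4] g~>[3,4,3]
  composite₁ = (2 2 3; 3 3 4; 4 4 3)
2) trace h;k:
  e0=[1,0,0] h~>[1,0,3] k~>[2,3,4]
  e1=[0,1,0] h~>[1,3,3] k~>[2,3,4]
  e2=[0,0,1] h~>[1,1,1] k~>[3,4,3]
  composite₂ = (2 2 3; 3 3 4; 4 4 3)
Equal? same morphism ✓

Answer: COMMUTES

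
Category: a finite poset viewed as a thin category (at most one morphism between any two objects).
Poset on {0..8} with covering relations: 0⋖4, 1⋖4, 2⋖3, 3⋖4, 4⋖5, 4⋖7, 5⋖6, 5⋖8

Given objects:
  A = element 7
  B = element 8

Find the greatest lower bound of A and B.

Lower bounds of A=7 and B=8: {0,1,2,3,4}
  0 <= 4
  1 <= 4
  2 <= 4
  3 <= 4
  4 <= 4
glb = 4

Answer: A∧B = 4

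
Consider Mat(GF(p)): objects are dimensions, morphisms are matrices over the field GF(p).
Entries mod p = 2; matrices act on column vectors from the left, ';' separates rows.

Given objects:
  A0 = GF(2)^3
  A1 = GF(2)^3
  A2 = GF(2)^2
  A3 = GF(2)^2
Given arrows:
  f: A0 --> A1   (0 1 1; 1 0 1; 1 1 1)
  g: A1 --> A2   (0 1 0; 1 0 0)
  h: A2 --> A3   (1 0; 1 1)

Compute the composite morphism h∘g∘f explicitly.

Answer: (1 0 1; 1 1 0)

Trace:
  e0=⟨1,0,0⟩ f-->⟨0,1,1⟩ g-->⟨1,0⟩ h-->⟨1,1⟩
  e1=⟨0,1,0⟩ f-->⟨1,0,1⟩ g-->⟨0,1⟩ h-->⟨0,1⟩
  e2=⟨0,0,1⟩ f-->⟨1,1,1⟩ g-->⟨1,1⟩ h-->⟨1,0⟩
result: (1 0 1; 1 1 0)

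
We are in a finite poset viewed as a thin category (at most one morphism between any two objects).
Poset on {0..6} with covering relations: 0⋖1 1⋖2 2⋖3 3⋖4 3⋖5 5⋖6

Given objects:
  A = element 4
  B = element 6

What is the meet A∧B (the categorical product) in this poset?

Answer: A∧B = 3

Derivation:
Common predecessors of 4,6: {0,1,2,3}
  0 ≤ 3
  1 ≤ 3
  2 ≤ 3
  3 ≤ 3
glb = 3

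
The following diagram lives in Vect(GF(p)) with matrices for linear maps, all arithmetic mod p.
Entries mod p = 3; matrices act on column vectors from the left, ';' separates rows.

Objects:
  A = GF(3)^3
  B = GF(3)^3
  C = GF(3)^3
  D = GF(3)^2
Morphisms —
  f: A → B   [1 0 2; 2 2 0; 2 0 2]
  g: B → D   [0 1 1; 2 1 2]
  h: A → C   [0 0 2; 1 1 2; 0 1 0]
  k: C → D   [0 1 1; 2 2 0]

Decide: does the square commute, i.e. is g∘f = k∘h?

1) trace f;g:
  e0=(1,0,0) f→(1,2,2) g→(1,2)
  e1=(0,1,0) f→(0,2,0) g→(2,2)
  e2=(0,0,1) f→(2,0,2) g→(2,2)
  composite₁ = [1 2 2; 2 2 2]
2) trace h;k:
  e0=(1,0,0) h→(0,1,0) k→(1,2)
  e1=(0,1,0) h→(0,1,1) k→(2,2)
  e2=(0,0,1) h→(2,2,0) k→(2,2)
  composite₂ = [1 2 2; 2 2 2]
Equal? YES — commutes

Answer: COMMUTES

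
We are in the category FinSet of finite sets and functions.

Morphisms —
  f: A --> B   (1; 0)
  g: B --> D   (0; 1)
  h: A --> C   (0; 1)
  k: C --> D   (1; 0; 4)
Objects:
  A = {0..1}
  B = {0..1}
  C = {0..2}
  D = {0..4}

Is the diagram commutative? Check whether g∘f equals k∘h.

Path 1 = f;g:
  0 f-->1 g-->1
  1 f-->0 g-->0
  composite₁ = (1; 0)
Path 2 = h;k:
  0 h-->0 k-->1
  1 h-->1 k-->0
  composite₂ = (1; 0)
Equal? equal; square commutes

Answer: COMMUTES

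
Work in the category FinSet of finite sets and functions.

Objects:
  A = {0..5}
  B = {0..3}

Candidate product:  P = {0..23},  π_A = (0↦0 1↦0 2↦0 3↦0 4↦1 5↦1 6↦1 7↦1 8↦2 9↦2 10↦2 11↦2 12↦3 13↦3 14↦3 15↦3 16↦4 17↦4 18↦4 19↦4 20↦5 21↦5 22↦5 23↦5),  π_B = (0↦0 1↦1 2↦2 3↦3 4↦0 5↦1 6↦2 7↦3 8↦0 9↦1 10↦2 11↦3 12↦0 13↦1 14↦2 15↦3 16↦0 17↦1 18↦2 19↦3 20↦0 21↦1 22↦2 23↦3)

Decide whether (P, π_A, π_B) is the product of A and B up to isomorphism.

Answer: VALID PRODUCT

Trace:
|A|·|B| = 6·4 = 24;  |P| = 24
Check the pairing map k ↦ (π_A(k), π_B(k)):
  0 ↦ (0,0)
  1 ↦ (0,1)
  2 ↦ (0,2)
  3 ↦ (0,3)
  4 ↦ (1,0)
  5 ↦ (1,1)
  6 ↦ (1,2)
  7 ↦ (1,3)
  8 ↦ (2,0)
  9 ↦ (2,1)
  10 ↦ (2,2)
  11 ↦ (2,3)
  12 ↦ (3,0)
  13 ↦ (3,1)
  14 ↦ (3,2)
  15 ↦ (3,3)
  16 ↦ (4,0)
  17 ↦ (4,1)
  18 ↦ (4,2)
  19 ↦ (4,3)
  20 ↦ (5,0)
  21 ↦ (5,1)
  22 ↦ (5,2)
  23 ↦ (5,3)
distinct pairs in image: 24 / 24 needed
  → bijection onto A×B; projections well-typed.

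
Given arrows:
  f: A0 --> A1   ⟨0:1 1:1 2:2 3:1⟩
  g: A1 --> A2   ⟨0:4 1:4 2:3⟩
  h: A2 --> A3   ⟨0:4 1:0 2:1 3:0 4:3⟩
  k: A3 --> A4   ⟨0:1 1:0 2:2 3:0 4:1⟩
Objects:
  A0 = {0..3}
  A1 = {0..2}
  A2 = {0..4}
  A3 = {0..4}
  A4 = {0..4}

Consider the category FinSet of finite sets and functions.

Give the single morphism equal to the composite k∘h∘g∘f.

  0 f-->1 g-->4 h-->3 k-->0
  1 f-->1 g-->4 h-->3 k-->0
  2 f-->2 g-->3 h-->0 k-->1
  3 f-->1 g-->4 h-->3 k-->0
composite: ⟨0:0 1:0 2:1 3:0⟩

Answer: ⟨0:0 1:0 2:1 3:0⟩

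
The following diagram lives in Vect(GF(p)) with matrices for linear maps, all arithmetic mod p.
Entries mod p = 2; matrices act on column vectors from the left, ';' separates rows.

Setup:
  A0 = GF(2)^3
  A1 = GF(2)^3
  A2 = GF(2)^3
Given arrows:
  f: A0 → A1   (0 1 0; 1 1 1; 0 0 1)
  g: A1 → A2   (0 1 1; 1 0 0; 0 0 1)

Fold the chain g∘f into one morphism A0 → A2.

  e0=[1,0,0] f→[0,1,0] g→[1,0,0]
  e1=[0,1,0] f→[1,1,0] g→[1,1,0]
  e2=[0,0,1] f→[0,1,1] g→[0,0,1]
result: (1 1 0; 0 1 0; 0 0 1)

Answer: (1 1 0; 0 1 0; 0 0 1)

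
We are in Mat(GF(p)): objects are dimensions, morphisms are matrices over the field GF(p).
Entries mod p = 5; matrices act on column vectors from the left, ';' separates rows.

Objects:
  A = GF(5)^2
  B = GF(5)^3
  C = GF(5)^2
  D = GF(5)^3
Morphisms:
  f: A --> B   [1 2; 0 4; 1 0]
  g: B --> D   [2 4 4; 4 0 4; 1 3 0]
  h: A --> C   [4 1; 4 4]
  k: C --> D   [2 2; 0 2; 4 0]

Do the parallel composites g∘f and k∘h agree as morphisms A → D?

Answer: COMMUTES

Derivation:
Along f;g (path 1):
  e0=(1,0) f-->(1,0,1) g-->(1,3,1)
  e1=(0,1) f-->(2,4,0) g-->(0,3,4)
  composite₁ = [1 0; 3 3; 1 4]
Along h;k (path 2):
  e0=(1,0) h-->(4,4) k-->(1,3,1)
  e1=(0,1) h-->(1,4) k-->(0,3,4)
  composite₂ = [1 0; 3 3; 1 4]
Equal? equal; square commutes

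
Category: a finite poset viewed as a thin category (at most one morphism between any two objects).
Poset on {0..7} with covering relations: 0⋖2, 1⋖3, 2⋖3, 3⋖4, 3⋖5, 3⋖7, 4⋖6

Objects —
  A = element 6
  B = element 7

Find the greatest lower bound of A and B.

Answer: A∧B = 3

Trace:
Common predecessors of 6,7: {0,1,2,3}
  0 ≤ 3
  1 ≤ 3
  2 ≤ 3
  3 ≤ 3
glb = 3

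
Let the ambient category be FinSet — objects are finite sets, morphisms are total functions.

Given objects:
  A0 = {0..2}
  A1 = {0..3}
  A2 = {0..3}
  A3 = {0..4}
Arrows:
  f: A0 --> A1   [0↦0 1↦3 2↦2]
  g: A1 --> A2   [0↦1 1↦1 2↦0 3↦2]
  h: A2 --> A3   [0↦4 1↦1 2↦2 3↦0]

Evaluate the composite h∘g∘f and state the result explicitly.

Answer: [0↦1 1↦2 2↦4]

Work:
  0 f-->0 g-->1 h-->1
  1 f-->3 g-->2 h-->2
  2 f-->2 g-->0 h-->4
result: [0↦1 1↦2 2↦4]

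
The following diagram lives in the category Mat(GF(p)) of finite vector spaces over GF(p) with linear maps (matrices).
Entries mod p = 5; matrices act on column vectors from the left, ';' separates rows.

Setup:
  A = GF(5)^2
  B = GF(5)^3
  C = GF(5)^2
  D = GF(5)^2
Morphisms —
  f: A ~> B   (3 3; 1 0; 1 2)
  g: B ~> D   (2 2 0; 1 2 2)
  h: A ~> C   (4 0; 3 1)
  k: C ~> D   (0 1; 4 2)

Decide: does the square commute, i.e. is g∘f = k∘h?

Along f;g (path 1):
  e0=[1,0] f~>[3,1,1] g~>[3,2]
  e1=[0,1] f~>[3,0,2] g~>[1,2]
  ⟦path⟧₁ = (3 1; 2 2)
Along h;k (path 2):
  e0=[1,0] h~>[4,3] k~>[3,2]
  e1=[0,1] h~>[0,1] k~>[1,2]
  ⟦path⟧₂ = (3 1; 2 2)
Equal? equal; square commutes

Answer: COMMUTES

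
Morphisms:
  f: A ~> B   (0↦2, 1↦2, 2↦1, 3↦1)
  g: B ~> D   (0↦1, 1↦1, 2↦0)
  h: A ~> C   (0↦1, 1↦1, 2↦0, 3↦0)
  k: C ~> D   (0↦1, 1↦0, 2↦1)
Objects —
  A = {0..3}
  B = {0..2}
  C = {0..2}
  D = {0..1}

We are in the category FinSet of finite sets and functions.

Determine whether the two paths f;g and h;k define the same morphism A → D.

1) trace f;g:
  0 f~>2 g~>0
  1 f~>2 g~>0
  2 f~>1 g~>1
  3 f~>1 g~>1
  result₁ = (0↦0, 1↦0, 2↦1, 3↦1)
2) trace h;k:
  0 h~>1 k~>0
  1 h~>1 k~>0
  2 h~>0 k~>1
  3 h~>0 k~>1
  result₂ = (0↦0, 1↦0, 2↦1, 3↦1)
Equal? YES — commutes

Answer: COMMUTES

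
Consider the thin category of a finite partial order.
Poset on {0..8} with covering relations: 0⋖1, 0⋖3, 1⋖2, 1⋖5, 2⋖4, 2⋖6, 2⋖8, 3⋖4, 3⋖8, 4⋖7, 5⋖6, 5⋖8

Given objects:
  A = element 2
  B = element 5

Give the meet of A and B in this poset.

{x : x≤A ∧ x≤B} = {0,1}  (A=2, B=5)
  0 ≤ 1
  1 ≤ 1
glb = 1

Answer: A∧B = 1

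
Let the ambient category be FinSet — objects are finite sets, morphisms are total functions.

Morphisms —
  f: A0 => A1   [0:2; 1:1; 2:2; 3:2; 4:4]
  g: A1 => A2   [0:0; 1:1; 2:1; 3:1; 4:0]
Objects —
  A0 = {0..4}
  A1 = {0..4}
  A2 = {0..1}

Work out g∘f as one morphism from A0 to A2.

  0 f=>2 g=>1
  1 f=>1 g=>1
  2 f=>2 g=>1
  3 f=>2 g=>1
  4 f=>4 g=>0
⟦path⟧: [0:1; 1:1; 2:1; 3:1; 4:0]

Answer: [0:1; 1:1; 2:1; 3:1; 4:0]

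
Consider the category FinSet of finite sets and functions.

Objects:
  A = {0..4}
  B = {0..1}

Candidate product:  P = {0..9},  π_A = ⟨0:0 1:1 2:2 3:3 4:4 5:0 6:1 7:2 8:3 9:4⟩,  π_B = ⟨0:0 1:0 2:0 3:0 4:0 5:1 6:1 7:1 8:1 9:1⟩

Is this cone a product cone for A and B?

|A|·|B| = 5·2 = 10;  |P| = 10
Check the pairing map k ↦ (π_A(k), π_B(k)):
  0 : (0,0)
  1 : (1,0)
  2 : (2,0)
  3 : (3,0)
  4 : (4,0)
  5 : (0,1)
  6 : (1,1)
  7 : (2,1)
  8 : (3,1)
  9 : (4,1)
distinct pairs in image: 10 / 10 needed
  → bijection onto A×B; projections well-typed.

Answer: VALID PRODUCT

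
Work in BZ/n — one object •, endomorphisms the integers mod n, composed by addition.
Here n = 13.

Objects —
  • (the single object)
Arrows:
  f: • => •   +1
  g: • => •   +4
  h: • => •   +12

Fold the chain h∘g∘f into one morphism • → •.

Answer: +4

Work:
  0 +1≡1 +4≡5 +12≡4  (mod 13)
⟦path⟧: +4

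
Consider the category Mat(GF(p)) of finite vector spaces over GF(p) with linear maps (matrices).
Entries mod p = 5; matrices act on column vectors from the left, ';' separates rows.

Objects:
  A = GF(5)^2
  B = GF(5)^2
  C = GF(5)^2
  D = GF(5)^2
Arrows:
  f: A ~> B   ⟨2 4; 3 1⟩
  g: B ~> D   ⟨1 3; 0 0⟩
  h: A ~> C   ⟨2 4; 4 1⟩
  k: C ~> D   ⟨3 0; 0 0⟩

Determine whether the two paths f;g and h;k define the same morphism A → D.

1) trace f;g:
  e0=⟨1,0⟩ f~>⟨2,3⟩ g~>⟨1,0⟩
  e1=⟨0,1⟩ f~>⟨4,1⟩ g~>⟨2,0⟩
  result₁ = ⟨1 2; 0 0⟩
2) trace h;k:
  e0=⟨1,0⟩ h~>⟨2,4⟩ k~>⟨1,0⟩
  e1=⟨0,1⟩ h~>⟨4,1⟩ k~>⟨2,0⟩
  result₂ = ⟨1 2; 0 0⟩
Equal? equal; square commutes

Answer: COMMUTES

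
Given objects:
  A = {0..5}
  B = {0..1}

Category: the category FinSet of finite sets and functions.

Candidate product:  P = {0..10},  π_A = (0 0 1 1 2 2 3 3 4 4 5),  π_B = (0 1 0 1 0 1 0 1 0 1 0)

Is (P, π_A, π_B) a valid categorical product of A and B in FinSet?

|A|·|B| = 6·2 = 12;  |P| = 11
  → cardinalities differ; no bijection possible.

Answer: NOT A VALID PRODUCT — |P|=11 ≠ |A|·|B|=12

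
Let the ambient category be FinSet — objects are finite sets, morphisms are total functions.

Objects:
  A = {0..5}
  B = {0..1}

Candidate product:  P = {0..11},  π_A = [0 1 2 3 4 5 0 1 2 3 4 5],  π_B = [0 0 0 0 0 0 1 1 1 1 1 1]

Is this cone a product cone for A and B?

|A|·|B| = 6·2 = 12;  |P| = 12
Check the pairing map k ↦ (π_A(k), π_B(k)):
  0 ↦ (0,0)
  1 ↦ (1,0)
  2 ↦ (2,0)
  3 ↦ (3,0)
  4 ↦ (4,0)
  5 ↦ (5,0)
  6 ↦ (0,1)
  7 ↦ (1,1)
  8 ↦ (2,1)
  9 ↦ (3,1)
  10 ↦ (4,1)
  11 ↦ (5,1)
distinct pairs in image: 12 / 12 needed
  → bijection onto A×B; projections well-typed.

Answer: VALID PRODUCT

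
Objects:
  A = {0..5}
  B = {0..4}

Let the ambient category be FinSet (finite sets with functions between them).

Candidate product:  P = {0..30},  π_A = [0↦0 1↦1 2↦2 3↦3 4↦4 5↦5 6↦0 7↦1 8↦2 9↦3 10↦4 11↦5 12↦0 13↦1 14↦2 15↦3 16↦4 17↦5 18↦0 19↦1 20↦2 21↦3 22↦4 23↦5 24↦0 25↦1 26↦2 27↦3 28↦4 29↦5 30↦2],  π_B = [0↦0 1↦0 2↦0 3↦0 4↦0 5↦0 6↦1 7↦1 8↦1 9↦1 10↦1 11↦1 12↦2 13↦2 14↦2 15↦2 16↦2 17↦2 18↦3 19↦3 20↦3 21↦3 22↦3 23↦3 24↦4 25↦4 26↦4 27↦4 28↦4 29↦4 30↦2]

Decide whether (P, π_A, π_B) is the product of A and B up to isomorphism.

|A|·|B| = 6·5 = 30;  |P| = 31
  → cardinalities differ; no bijection possible.

Answer: NOT A VALID PRODUCT — |P|=31 ≠ |A|·|B|=30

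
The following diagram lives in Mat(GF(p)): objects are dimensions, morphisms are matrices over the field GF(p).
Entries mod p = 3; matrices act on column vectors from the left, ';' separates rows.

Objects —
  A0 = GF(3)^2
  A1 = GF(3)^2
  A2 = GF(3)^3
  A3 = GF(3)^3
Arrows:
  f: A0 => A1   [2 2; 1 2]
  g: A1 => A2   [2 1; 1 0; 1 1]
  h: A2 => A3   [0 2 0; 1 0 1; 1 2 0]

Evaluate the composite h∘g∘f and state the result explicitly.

  e0=[1,0] f=>[2,1] g=>[2,2,0] h=>[1,2,0]
  e1=[0,1] f=>[2,2] g=>[0,2,1] h=>[1,1,1]
⟦path⟧: [1 1; 2 1; 0 1]

Answer: [1 1; 2 1; 0 1]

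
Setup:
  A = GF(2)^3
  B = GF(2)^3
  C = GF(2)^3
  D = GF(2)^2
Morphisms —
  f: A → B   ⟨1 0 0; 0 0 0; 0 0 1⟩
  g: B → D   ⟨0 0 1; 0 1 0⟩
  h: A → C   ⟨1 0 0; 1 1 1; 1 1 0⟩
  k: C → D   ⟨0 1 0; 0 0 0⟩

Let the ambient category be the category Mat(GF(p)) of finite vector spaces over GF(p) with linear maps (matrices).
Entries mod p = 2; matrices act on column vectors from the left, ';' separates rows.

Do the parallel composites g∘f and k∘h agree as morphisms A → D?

Answer: DOES NOT COMMUTE

Trace:
Path 1 = f;g:
  e0=[1,0,0] f→[1,0,0] g→[0,0]
  e1=[0,1,0] f→[0,0,0] g→[0,0]
  e2=[0,0,1] f→[0,0,1] g→[1,0]
  ⟦path⟧₁ = ⟨0 0 1; 0 0 0⟩
Path 2 = h;k:
  e0=[1,0,0] h→[1,1,1] k→[1,0]
  e1=[0,1,0] h→[0,1,1] k→[1,0]
  e2=[0,0,1] h→[0,1,0] k→[1,0]
  ⟦path⟧₂ = ⟨1 1 1; 0 0 0⟩
Equal? differ; not commutative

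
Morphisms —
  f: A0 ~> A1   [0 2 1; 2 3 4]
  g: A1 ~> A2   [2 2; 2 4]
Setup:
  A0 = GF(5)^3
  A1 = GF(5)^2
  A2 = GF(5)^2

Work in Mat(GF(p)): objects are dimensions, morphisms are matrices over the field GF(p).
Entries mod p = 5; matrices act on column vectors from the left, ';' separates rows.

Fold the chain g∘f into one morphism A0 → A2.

  e0=⟨1,0,0⟩ f~>⟨0,2⟩ g~>⟨4,3⟩
  e1=⟨0,1,0⟩ f~>⟨2,3⟩ g~>⟨0,1⟩
  e2=⟨0,0,1⟩ f~>⟨1,4⟩ g~>⟨0,3⟩
⟦path⟧: [4 0 0; 3 1 3]

Answer: [4 0 0; 3 1 3]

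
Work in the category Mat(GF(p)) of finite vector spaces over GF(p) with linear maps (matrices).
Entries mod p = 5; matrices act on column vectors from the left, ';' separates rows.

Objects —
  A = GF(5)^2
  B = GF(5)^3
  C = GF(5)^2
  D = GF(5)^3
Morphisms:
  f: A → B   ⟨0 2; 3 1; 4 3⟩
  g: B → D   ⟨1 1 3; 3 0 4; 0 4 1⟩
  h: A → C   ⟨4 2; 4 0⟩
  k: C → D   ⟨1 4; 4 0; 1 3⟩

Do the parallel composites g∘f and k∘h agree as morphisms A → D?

Along f;g (path 1):
  e0=(1,0) f→(0,3,4) g→(0,1,1)
  e1=(0,1) f→(2,1,3) g→(2,3,2)
  composite₁ = ⟨0 2; 1 3; 1 2⟩
Along h;k (path 2):
  e0=(1,0) h→(4,4) k→(0,1,1)
  e1=(0,1) h→(2,0) k→(2,3,2)
  composite₂ = ⟨0 2; 1 3; 1 2⟩
Equal? YES — commutes

Answer: COMMUTES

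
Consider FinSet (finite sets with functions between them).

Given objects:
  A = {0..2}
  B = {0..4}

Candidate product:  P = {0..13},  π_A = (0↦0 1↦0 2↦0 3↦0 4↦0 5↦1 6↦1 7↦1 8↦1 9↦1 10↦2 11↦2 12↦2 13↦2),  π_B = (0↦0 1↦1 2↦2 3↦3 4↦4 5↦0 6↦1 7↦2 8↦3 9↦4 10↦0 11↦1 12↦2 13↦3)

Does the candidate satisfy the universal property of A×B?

Answer: NOT A VALID PRODUCT — |P|=14 ≠ |A|·|B|=15

Trace:
|A|·|B| = 3·5 = 15;  |P| = 14
  → cardinalities differ; no bijection possible.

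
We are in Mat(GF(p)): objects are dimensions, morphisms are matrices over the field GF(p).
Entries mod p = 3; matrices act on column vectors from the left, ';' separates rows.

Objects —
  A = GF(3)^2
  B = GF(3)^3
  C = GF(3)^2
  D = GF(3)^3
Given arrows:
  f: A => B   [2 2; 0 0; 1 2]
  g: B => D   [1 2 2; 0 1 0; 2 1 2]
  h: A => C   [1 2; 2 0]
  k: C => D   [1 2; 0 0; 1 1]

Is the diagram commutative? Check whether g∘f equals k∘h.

Answer: DOES NOT COMMUTE

Derivation:
Path 1 = f;g:
  e0=⟨1,0⟩ f=>⟨2,0,1⟩ g=>⟨1,0,0⟩
  e1=⟨0,1⟩ f=>⟨2,0,2⟩ g=>⟨0,0,2⟩
  ⟦path⟧₁ = [1 0; 0 0; 0 2]
Path 2 = h;k:
  e0=⟨1,0⟩ h=>⟨1,2⟩ k=>⟨2,0,0⟩
  e1=⟨0,1⟩ h=>⟨2,0⟩ k=>⟨2,0,2⟩
  ⟦path⟧₂ = [2 2; 0 0; 0 2]
Equal? distinct morphisms ✗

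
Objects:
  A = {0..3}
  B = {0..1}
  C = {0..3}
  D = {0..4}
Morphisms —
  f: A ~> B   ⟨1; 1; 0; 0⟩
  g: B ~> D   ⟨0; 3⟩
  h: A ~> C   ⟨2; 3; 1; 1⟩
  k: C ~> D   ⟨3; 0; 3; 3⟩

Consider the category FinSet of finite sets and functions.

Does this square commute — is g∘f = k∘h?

Path 1 = f;g:
  0 f~>1 g~>3
  1 f~>1 g~>3
  2 f~>0 g~>0
  3 f~>0 g~>0
  ⟦path⟧₁ = ⟨3; 3; 0; 0⟩
Path 2 = h;k:
  0 h~>2 k~>3
  1 h~>3 k~>3
  2 h~>1 k~>0
  3 h~>1 k~>0
  ⟦path⟧₂ = ⟨3; 3; 0; 0⟩
Equal? same morphism ✓

Answer: COMMUTES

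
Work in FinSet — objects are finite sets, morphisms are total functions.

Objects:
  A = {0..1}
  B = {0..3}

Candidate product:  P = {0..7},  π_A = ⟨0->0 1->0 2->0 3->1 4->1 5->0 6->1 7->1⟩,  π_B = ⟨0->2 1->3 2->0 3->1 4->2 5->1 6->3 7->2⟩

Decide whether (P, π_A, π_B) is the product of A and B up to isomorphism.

|A|·|B| = 2·4 = 8;  |P| = 8
Check the pairing map k ↦ (π_A(k), π_B(k)):
  0 -> (0,2)
  1 -> (0,3)
  2 -> (0,0)
  3 -> (1,1)
  4 -> (1,2)
  5 -> (0,1)
  6 -> (1,3)
  7 -> (1,2)  ✗ repeats pair of k=4
distinct pairs in image: 7 / 8 needed
  → (1,2) hit at k=4 and k=7

Answer: NOT A VALID PRODUCT — duplicate pair at indices 7,4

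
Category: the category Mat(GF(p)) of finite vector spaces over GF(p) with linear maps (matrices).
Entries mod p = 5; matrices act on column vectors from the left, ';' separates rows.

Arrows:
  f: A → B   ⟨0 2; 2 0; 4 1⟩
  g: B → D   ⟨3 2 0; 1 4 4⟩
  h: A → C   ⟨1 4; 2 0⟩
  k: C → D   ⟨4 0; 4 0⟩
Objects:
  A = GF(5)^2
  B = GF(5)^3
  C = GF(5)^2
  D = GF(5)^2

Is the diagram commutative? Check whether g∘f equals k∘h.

Answer: COMMUTES

Derivation:
Path 1 = f;g:
  e0=[1,0] f→[0,2,4] g→[4,4]
  e1=[0,1] f→[2,0,1] g→[1,1]
  result₁ = ⟨4 1; 4 1⟩
Path 2 = h;k:
  e0=[1,0] h→[1,2] k→[4,4]
  e1=[0,1] h→[4,0] k→[1,1]
  result₂ = ⟨4 1; 4 1⟩
Equal? equal; square commutes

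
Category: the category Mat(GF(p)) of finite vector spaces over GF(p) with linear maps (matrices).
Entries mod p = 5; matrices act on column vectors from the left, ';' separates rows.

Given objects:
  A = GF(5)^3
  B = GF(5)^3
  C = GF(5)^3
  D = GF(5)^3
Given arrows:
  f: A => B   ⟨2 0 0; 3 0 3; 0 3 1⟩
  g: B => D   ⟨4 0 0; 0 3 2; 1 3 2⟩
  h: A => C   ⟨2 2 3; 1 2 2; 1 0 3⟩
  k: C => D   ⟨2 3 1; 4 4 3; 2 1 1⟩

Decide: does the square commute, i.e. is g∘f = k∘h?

Path 1 = f;g:
  e0=[1,0,0] f=>[2,3,0] g=>[3,4,1]
  e1=[0,1,0] f=>[0,0,3] g=>[0,1,1]
  e2=[0,0,1] f=>[0,3,1] g=>[0,1,1]
  composite₁ = ⟨3 0 0; 4 1 1; 1 1 1⟩
Path 2 = h;k:
  e0=[1,0,0] h=>[2,1,1] k=>[3,0,1]
  e1=[0,1,0] h=>[2,2,0] k=>[0,1,1]
  e2=[0,0,1] h=>[3,2,3] k=>[0,4,1]
  composite₂ = ⟨3 0 0; 0 1 4; 1 1 1⟩
Equal? distinct morphisms ✗

Answer: DOES NOT COMMUTE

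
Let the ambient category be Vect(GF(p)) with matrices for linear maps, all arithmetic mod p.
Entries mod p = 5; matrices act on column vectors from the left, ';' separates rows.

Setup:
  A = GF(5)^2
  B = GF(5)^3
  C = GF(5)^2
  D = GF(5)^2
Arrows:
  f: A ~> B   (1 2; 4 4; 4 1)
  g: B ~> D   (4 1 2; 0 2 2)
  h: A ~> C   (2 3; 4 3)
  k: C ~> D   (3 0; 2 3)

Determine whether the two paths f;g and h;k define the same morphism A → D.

1) trace f;g:
  e0=[1,0] f~>[1,4,4] g~>[1,1]
  e1=[0,1] f~>[2,4,1] g~>[4,0]
  ⟦path⟧₁ = (1 4; 1 0)
2) trace h;k:
  e0=[1,0] h~>[2,4] k~>[1,1]
  e1=[0,1] h~>[3,3] k~>[4,0]
  ⟦path⟧₂ = (1 4; 1 0)
Equal? YES — commutes

Answer: COMMUTES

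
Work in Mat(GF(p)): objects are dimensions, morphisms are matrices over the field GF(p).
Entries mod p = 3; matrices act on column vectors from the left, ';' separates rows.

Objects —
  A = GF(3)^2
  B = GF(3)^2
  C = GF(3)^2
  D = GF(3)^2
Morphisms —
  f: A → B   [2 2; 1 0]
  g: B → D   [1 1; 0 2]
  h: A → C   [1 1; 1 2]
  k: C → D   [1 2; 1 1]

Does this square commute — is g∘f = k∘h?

Answer: COMMUTES

Work:
1) trace f;g:
  e0=[1,0] f→[2,1] g→[0,2]
  e1=[0,1] f→[2,0] g→[2,0]
  composite₁ = [0 2; 2 0]
2) trace h;k:
  e0=[1,0] h→[1,1] k→[0,2]
  e1=[0,1] h→[1,2] k→[2,0]
  composite₂ = [0 2; 2 0]
Equal? same morphism ✓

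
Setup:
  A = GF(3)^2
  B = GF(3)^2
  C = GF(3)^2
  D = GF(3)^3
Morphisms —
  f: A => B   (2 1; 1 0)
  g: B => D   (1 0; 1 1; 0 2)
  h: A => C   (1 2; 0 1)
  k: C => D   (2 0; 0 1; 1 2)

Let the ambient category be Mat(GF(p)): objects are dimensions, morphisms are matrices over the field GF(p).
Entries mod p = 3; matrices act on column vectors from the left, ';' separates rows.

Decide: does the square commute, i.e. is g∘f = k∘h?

1) trace f;g:
  e0=⟨1,0⟩ f=>⟨2,1⟩ g=>⟨2,0,2⟩
  e1=⟨0,1⟩ f=>⟨1,0⟩ g=>⟨1,1,0⟩
  composite₁ = (2 1; 0 1; 2 0)
2) trace h;k:
  e0=⟨1,0⟩ h=>⟨1,0⟩ k=>⟨2,0,1⟩
  e1=⟨0,1⟩ h=>⟨2,1⟩ k=>⟨1,1,1⟩
  composite₂ = (2 1; 0 1; 1 1)
Equal? differ; not commutative

Answer: DOES NOT COMMUTE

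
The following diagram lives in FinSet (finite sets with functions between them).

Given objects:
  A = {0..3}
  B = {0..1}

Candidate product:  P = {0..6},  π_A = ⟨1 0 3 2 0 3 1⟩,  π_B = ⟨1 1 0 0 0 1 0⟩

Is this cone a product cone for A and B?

|A|·|B| = 4·2 = 8;  |P| = 7
  → cardinalities differ; no bijection possible.

Answer: NOT A VALID PRODUCT — |P|=7 ≠ |A|·|B|=8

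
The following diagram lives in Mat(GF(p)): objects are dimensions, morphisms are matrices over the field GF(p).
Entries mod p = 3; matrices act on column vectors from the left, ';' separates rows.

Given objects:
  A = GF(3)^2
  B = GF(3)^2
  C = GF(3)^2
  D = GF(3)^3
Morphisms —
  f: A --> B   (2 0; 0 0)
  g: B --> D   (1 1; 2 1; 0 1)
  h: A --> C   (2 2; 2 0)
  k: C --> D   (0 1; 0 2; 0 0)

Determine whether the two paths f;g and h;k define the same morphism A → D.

1) trace f;g:
  e0=⟨1,0⟩ f-->⟨2,0⟩ g-->⟨2,1,0⟩
  e1=⟨0,1⟩ f-->⟨0,0⟩ g-->⟨0,0,0⟩
  composite₁ = (2 0; 1 0; 0 0)
2) trace h;k:
  e0=⟨1,0⟩ h-->⟨2,2⟩ k-->⟨2,1,0⟩
  e1=⟨0,1⟩ h-->⟨2,0⟩ k-->⟨0,0,0⟩
  composite₂ = (2 0; 1 0; 0 0)
Equal? same morphism ✓

Answer: COMMUTES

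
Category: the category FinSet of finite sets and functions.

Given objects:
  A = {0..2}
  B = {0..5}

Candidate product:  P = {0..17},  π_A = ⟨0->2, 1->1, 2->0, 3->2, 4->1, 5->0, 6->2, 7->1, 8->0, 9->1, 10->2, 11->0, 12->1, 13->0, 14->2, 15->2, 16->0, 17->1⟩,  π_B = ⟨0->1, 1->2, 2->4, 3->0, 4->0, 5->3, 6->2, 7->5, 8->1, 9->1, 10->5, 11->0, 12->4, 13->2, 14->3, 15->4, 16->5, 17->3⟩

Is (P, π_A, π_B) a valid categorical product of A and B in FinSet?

|A|·|B| = 3·6 = 18;  |P| = 18
Check the pairing map k ↦ (π_A(k), π_B(k)):
  0 -> (2,1)
  1 -> (1,2)
  2 -> (0,4)
  3 -> (2,0)
  4 -> (1,0)
  5 -> (0,3)
  6 -> (2,2)
  7 -> (1,5)
  8 -> (0,1)
  9 -> (1,1)
  10 -> (2,5)
  11 -> (0,0)
  12 -> (1,4)
  13 -> (0,2)
  14 -> (2,3)
  15 -> (2,4)
  16 -> (0,5)
  17 -> (1,3)
distinct pairs in image: 18 / 18 needed
  → bijection onto A×B; projections well-typed.

Answer: VALID PRODUCT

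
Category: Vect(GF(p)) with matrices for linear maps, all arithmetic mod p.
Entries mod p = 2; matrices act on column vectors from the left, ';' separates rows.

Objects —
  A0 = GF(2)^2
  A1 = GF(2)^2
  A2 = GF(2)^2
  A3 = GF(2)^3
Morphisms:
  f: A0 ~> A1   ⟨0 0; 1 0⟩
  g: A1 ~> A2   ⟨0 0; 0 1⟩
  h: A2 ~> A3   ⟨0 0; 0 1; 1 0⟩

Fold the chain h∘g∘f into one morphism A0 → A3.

  e0=[1,0] f~>[0,1] g~>[0,1] h~>[0,1,0]
  e1=[0,1] f~>[0,0] g~>[0,0] h~>[0,0,0]
result: ⟨0 0; 1 0; 0 0⟩

Answer: ⟨0 0; 1 0; 0 0⟩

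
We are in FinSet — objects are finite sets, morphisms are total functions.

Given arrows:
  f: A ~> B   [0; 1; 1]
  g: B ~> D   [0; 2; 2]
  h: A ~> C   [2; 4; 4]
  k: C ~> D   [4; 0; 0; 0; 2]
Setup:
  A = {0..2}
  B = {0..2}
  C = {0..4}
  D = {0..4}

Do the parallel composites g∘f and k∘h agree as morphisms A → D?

Answer: COMMUTES

Trace:
1) trace f;g:
  0 f~>0 g~>0
  1 f~>1 g~>2
  2 f~>1 g~>2
  composite₁ = [0; 2; 2]
2) trace h;k:
  0 h~>2 k~>0
  1 h~>4 k~>2
  2 h~>4 k~>2
  composite₂ = [0; 2; 2]
Equal? equal; square commutes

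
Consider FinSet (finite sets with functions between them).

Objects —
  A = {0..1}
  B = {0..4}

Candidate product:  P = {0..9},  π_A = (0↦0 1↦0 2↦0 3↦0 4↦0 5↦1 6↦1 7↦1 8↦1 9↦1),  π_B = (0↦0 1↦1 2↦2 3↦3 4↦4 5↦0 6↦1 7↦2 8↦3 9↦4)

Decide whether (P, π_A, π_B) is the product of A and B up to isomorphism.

Answer: VALID PRODUCT

Derivation:
|A|·|B| = 2·5 = 10;  |P| = 10
Check the pairing map k ↦ (π_A(k), π_B(k)):
  0 ↦ (0,0)
  1 ↦ (0,1)
  2 ↦ (0,2)
  3 ↦ (0,3)
  4 ↦ (0,4)
  5 ↦ (1,0)
  6 ↦ (1,1)
  7 ↦ (1,2)
  8 ↦ (1,3)
  9 ↦ (1,4)
distinct pairs in image: 10 / 10 needed
  → bijection onto A×B; projections well-typed.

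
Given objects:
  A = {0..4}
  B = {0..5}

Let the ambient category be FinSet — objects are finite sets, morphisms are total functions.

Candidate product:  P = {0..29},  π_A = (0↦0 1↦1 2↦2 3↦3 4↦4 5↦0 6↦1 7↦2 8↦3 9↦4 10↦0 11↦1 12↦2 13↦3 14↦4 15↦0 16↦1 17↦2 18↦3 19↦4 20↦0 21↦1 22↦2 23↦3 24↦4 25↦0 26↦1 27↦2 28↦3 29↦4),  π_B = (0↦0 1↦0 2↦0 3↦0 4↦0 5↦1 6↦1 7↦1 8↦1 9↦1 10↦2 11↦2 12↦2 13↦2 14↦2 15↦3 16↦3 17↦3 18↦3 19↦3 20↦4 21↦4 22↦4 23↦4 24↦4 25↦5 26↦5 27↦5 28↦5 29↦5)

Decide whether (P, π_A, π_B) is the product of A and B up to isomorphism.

|A|·|B| = 5·6 = 30;  |P| = 30
Check the pairing map k ↦ (π_A(k), π_B(k)):
  0 ↦ (0,0)
  1 ↦ (1,0)
  2 ↦ (2,0)
  3 ↦ (3,0)
  4 ↦ (4,0)
  5 ↦ (0,1)
  6 ↦ (1,1)
  7 ↦ (2,1)
  8 ↦ (3,1)
  9 ↦ (4,1)
  10 ↦ (0,2)
  11 ↦ (1,2)
  12 ↦ (2,2)
  13 ↦ (3,2)
  14 ↦ (4,2)
  15 ↦ (0,3)
  16 ↦ (1,3)
  17 ↦ (2,3)
  18 ↦ (3,3)
  19 ↦ (4,3)
  20 ↦ (0,4)
  21 ↦ (1,4)
  22 ↦ (2,4)
  23 ↦ (3,4)
  24 ↦ (4,4)
  25 ↦ (0,5)
  26 ↦ (1,5)
  27 ↦ (2,5)
  28 ↦ (3,5)
  29 ↦ (4,5)
distinct pairs in image: 30 / 30 needed
  → bijection onto A×B; projections well-typed.

Answer: VALID PRODUCT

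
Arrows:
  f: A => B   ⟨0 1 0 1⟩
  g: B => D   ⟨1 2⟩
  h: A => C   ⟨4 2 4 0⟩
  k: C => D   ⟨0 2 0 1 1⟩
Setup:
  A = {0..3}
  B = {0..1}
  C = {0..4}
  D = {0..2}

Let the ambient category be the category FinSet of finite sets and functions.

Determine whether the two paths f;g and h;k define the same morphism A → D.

Along f;g (path 1):
  0 f=>0 g=>1
  1 f=>1 g=>2
  2 f=>0 g=>1
  3 f=>1 g=>2
  result₁ = ⟨1 2 1 2⟩
Along h;k (path 2):
  0 h=>4 k=>1
  1 h=>2 k=>0
  2 h=>4 k=>1
  3 h=>0 k=>0
  result₂ = ⟨1 0 1 0⟩
Equal? differ; not commutative

Answer: DOES NOT COMMUTE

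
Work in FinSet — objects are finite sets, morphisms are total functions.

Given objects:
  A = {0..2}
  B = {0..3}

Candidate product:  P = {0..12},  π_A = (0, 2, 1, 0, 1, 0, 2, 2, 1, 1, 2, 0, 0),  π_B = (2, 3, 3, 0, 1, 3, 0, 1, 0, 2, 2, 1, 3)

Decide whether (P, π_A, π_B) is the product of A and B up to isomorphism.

|A|·|B| = 3·4 = 12;  |P| = 13
  → cardinalities differ; no bijection possible.

Answer: NOT A VALID PRODUCT — |P|=13 ≠ |A|·|B|=12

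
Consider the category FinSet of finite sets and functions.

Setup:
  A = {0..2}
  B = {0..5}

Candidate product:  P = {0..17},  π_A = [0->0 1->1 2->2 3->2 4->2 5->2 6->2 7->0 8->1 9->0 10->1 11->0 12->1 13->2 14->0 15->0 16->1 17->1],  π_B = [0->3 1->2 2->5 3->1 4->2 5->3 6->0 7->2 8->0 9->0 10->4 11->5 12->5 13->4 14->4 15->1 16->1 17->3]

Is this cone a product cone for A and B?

Answer: VALID PRODUCT

Trace:
|A|·|B| = 3·6 = 18;  |P| = 18
Check the pairing map k ↦ (π_A(k), π_B(k)):
  0 -> (0,3)
  1 -> (1,2)
  2 -> (2,5)
  3 -> (2,1)
  4 -> (2,2)
  5 -> (2,3)
  6 -> (2,0)
  7 -> (0,2)
  8 -> (1,0)
  9 -> (0,0)
  10 -> (1,4)
  11 -> (0,5)
  12 -> (1,5)
  13 -> (2,4)
  14 -> (0,4)
  15 -> (0,1)
  16 -> (1,1)
  17 -> (1,3)
distinct pairs in image: 18 / 18 needed
  → bijection onto A×B; projections well-typed.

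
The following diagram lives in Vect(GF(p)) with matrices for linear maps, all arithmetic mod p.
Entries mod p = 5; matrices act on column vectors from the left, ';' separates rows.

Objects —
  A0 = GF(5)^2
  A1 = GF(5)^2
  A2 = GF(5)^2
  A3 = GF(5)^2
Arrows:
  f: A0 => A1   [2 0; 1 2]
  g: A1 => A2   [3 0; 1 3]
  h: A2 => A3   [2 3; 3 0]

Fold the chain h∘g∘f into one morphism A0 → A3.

  e0=⟨1,0⟩ f=>⟨2,1⟩ g=>⟨1,0⟩ h=>⟨2,3⟩
  e1=⟨0,1⟩ f=>⟨0,2⟩ g=>⟨0,1⟩ h=>⟨3,0⟩
⟦path⟧: [2 3; 3 0]

Answer: [2 3; 3 0]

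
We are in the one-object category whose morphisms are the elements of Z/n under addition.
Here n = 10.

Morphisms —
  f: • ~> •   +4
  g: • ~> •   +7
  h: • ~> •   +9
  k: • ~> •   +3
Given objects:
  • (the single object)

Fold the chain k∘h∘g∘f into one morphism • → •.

Answer: +3

Derivation:
  0 +4≡4 +7≡1 +9≡0 +3≡3  (mod 10)
result: +3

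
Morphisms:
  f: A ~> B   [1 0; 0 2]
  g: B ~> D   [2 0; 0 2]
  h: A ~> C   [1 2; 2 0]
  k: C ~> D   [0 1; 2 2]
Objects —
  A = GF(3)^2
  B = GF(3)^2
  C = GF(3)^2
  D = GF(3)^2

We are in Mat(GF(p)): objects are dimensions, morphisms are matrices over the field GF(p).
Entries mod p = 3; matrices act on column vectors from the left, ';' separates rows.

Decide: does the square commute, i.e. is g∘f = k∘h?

Answer: COMMUTES

Trace:
Path 1 = f;g:
  e0=[1,0] f~>[1,0] g~>[2,0]
  e1=[0,1] f~>[0,2] g~>[0,1]
  composite₁ = [2 0; 0 1]
Path 2 = h;k:
  e0=[1,0] h~>[1,2] k~>[2,0]
  e1=[0,1] h~>[2,0] k~>[0,1]
  composite₂ = [2 0; 0 1]
Equal? YES — commutes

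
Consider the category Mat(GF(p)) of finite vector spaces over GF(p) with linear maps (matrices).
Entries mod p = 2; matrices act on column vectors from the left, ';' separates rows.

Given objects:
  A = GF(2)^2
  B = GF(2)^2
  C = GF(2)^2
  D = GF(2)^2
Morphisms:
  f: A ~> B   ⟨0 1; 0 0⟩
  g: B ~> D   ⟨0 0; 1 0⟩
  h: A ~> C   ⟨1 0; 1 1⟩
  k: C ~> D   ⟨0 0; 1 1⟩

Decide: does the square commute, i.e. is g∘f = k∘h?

Along f;g (path 1):
  e0=[1,0] f~>[0,0] g~>[0,0]
  e1=[0,1] f~>[1,0] g~>[0,1]
  ⟦path⟧₁ = ⟨0 0; 0 1⟩
Along h;k (path 2):
  e0=[1,0] h~>[1,1] k~>[0,0]
  e1=[0,1] h~>[0,1] k~>[0,1]
  ⟦path⟧₂ = ⟨0 0; 0 1⟩
Equal? YES — commutes

Answer: COMMUTES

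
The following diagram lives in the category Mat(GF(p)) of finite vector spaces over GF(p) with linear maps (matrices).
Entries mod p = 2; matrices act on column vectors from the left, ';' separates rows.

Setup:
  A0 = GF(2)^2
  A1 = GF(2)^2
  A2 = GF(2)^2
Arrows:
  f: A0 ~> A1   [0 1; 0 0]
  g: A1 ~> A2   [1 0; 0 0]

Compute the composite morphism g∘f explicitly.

  e0=[1,0] f~>[0,0] g~>[0,0]
  e1=[0,1] f~>[1,0] g~>[1,0]
composite: [0 1; 0 0]

Answer: [0 1; 0 0]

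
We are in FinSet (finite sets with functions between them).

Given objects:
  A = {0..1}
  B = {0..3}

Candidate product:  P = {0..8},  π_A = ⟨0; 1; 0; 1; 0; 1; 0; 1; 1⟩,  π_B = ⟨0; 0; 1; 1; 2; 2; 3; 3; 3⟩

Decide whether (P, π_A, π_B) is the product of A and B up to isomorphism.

|A|·|B| = 2·4 = 8;  |P| = 9
  → cardinalities differ; no bijection possible.

Answer: NOT A VALID PRODUCT — |P|=9 ≠ |A|·|B|=8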